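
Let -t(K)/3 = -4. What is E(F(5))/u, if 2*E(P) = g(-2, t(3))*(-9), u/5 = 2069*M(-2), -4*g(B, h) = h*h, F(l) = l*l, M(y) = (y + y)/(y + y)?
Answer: 162/10345 ≈ 0.015660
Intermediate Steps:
t(K) = 12 (t(K) = -3*(-4) = 12)
M(y) = 1 (M(y) = (2*y)/((2*y)) = (2*y)*(1/(2*y)) = 1)
F(l) = l²
g(B, h) = -h²/4 (g(B, h) = -h*h/4 = -h²/4)
u = 10345 (u = 5*(2069*1) = 5*2069 = 10345)
E(P) = 162 (E(P) = (-¼*12²*(-9))/2 = (-¼*144*(-9))/2 = (-36*(-9))/2 = (½)*324 = 162)
E(F(5))/u = 162/10345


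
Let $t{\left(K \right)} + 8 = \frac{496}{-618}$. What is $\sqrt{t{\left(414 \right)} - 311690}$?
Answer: $\frac{i \sqrt{29761313370}}{309} \approx 558.3 i$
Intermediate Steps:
$t{\left(K \right)} = - \frac{2720}{309}$ ($t{\left(K \right)} = -8 + \frac{496}{-618} = -8 + 496 \left(- \frac{1}{618}\right) = -8 - \frac{248}{309} = - \frac{2720}{309}$)
$\sqrt{t{\left(414 \right)} - 311690} = \sqrt{- \frac{2720}{309} - 311690} = \sqrt{- \frac{96314930}{309}} = \frac{i \sqrt{29761313370}}{309}$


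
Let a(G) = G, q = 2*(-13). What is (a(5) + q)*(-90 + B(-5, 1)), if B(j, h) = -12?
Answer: 2142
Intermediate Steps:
q = -26
(a(5) + q)*(-90 + B(-5, 1)) = (5 - 26)*(-90 - 12) = -21*(-102) = 2142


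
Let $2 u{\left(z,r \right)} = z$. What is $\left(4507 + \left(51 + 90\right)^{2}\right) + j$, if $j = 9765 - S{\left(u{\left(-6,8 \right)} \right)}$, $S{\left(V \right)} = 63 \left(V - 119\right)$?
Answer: $41839$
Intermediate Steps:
$u{\left(z,r \right)} = \frac{z}{2}$
$S{\left(V \right)} = -7497 + 63 V$ ($S{\left(V \right)} = 63 \left(-119 + V\right) = -7497 + 63 V$)
$j = 17451$ ($j = 9765 - \left(-7497 + 63 \cdot \frac{1}{2} \left(-6\right)\right) = 9765 - \left(-7497 + 63 \left(-3\right)\right) = 9765 - \left(-7497 - 189\right) = 9765 - -7686 = 9765 + 7686 = 17451$)
$\left(4507 + \left(51 + 90\right)^{2}\right) + j = \left(4507 + \left(51 + 90\right)^{2}\right) + 17451 = \left(4507 + 141^{2}\right) + 17451 = \left(4507 + 19881\right) + 17451 = 24388 + 17451 = 41839$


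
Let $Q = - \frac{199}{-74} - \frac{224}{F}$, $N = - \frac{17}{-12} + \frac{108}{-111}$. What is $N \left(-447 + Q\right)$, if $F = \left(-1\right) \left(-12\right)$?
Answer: $- \frac{20247857}{98568} \approx -205.42$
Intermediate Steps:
$F = 12$
$N = \frac{197}{444}$ ($N = \left(-17\right) \left(- \frac{1}{12}\right) + 108 \left(- \frac{1}{111}\right) = \frac{17}{12} - \frac{36}{37} = \frac{197}{444} \approx 0.44369$)
$Q = - \frac{3547}{222}$ ($Q = - \frac{199}{-74} - \frac{224}{12} = \left(-199\right) \left(- \frac{1}{74}\right) - \frac{56}{3} = \frac{199}{74} - \frac{56}{3} = - \frac{3547}{222} \approx -15.977$)
$N \left(-447 + Q\right) = \frac{197 \left(-447 - \frac{3547}{222}\right)}{444} = \frac{197}{444} \left(- \frac{102781}{222}\right) = - \frac{20247857}{98568}$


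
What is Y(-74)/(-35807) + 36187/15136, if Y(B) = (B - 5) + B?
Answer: 1298063717/541974752 ≈ 2.3951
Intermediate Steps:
Y(B) = -5 + 2*B (Y(B) = (-5 + B) + B = -5 + 2*B)
Y(-74)/(-35807) + 36187/15136 = (-5 + 2*(-74))/(-35807) + 36187/15136 = (-5 - 148)*(-1/35807) + 36187*(1/15136) = -153*(-1/35807) + 36187/15136 = 153/35807 + 36187/15136 = 1298063717/541974752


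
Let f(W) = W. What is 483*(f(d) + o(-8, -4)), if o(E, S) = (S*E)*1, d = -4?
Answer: 13524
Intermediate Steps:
o(E, S) = E*S (o(E, S) = (E*S)*1 = E*S)
483*(f(d) + o(-8, -4)) = 483*(-4 - 8*(-4)) = 483*(-4 + 32) = 483*28 = 13524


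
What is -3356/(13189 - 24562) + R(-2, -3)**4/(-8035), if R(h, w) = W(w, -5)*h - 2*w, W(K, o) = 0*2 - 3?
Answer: -208865068/91382055 ≈ -2.2856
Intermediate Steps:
W(K, o) = -3 (W(K, o) = 0 - 3 = -3)
R(h, w) = -3*h - 2*w
-3356/(13189 - 24562) + R(-2, -3)**4/(-8035) = -3356/(13189 - 24562) + (-3*(-2) - 2*(-3))**4/(-8035) = -3356/(-11373) + (6 + 6)**4*(-1/8035) = -3356*(-1/11373) + 12**4*(-1/8035) = 3356/11373 + 20736*(-1/8035) = 3356/11373 - 20736/8035 = -208865068/91382055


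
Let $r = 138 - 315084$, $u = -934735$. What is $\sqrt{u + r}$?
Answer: $i \sqrt{1249681} \approx 1117.9 i$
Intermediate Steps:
$r = -314946$ ($r = 138 - 315084 = -314946$)
$\sqrt{u + r} = \sqrt{-934735 - 314946} = \sqrt{-1249681} = i \sqrt{1249681}$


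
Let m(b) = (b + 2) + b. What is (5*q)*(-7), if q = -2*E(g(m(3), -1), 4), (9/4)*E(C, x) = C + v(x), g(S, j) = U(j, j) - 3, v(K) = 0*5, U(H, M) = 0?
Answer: -280/3 ≈ -93.333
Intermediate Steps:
m(b) = 2 + 2*b (m(b) = (2 + b) + b = 2 + 2*b)
v(K) = 0
g(S, j) = -3 (g(S, j) = 0 - 3 = -3)
E(C, x) = 4*C/9 (E(C, x) = 4*(C + 0)/9 = 4*C/9)
q = 8/3 (q = -8*(-3)/9 = -2*(-4/3) = 8/3 ≈ 2.6667)
(5*q)*(-7) = (5*(8/3))*(-7) = (40/3)*(-7) = -280/3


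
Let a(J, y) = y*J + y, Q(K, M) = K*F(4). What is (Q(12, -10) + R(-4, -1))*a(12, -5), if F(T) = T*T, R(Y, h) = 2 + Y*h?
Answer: -12870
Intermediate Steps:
F(T) = T²
Q(K, M) = 16*K (Q(K, M) = K*4² = K*16 = 16*K)
a(J, y) = y + J*y (a(J, y) = J*y + y = y + J*y)
(Q(12, -10) + R(-4, -1))*a(12, -5) = (16*12 + (2 - 4*(-1)))*(-5*(1 + 12)) = (192 + (2 + 4))*(-5*13) = (192 + 6)*(-65) = 198*(-65) = -12870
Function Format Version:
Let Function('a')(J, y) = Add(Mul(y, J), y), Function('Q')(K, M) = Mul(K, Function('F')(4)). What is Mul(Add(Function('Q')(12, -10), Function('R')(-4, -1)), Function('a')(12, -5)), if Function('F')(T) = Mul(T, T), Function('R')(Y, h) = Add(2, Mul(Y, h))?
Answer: -12870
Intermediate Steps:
Function('F')(T) = Pow(T, 2)
Function('Q')(K, M) = Mul(16, K) (Function('Q')(K, M) = Mul(K, Pow(4, 2)) = Mul(K, 16) = Mul(16, K))
Function('a')(J, y) = Add(y, Mul(J, y)) (Function('a')(J, y) = Add(Mul(J, y), y) = Add(y, Mul(J, y)))
Mul(Add(Function('Q')(12, -10), Function('R')(-4, -1)), Function('a')(12, -5)) = Mul(Add(Mul(16, 12), Add(2, Mul(-4, -1))), Mul(-5, Add(1, 12))) = Mul(Add(192, Add(2, 4)), Mul(-5, 13)) = Mul(Add(192, 6), -65) = Mul(198, -65) = -12870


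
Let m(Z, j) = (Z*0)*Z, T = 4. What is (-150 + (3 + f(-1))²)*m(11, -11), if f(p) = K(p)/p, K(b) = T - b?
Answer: 0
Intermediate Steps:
K(b) = 4 - b
m(Z, j) = 0 (m(Z, j) = 0*Z = 0)
f(p) = (4 - p)/p
(-150 + (3 + f(-1))²)*m(11, -11) = (-150 + (3 + (4 - 1*(-1))/(-1))²)*0 = (-150 + (3 - (4 + 1))²)*0 = (-150 + (3 - 1*5)²)*0 = (-150 + (3 - 5)²)*0 = (-150 + (-2)²)*0 = (-150 + 4)*0 = -146*0 = 0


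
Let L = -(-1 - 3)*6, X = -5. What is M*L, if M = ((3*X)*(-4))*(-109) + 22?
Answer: -156432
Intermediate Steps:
L = 24 (L = -1*(-4)*6 = 4*6 = 24)
M = -6518 (M = ((3*(-5))*(-4))*(-109) + 22 = -15*(-4)*(-109) + 22 = 60*(-109) + 22 = -6540 + 22 = -6518)
M*L = -6518*24 = -156432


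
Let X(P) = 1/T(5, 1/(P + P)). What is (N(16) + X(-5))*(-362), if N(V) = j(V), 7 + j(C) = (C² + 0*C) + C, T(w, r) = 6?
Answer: -287971/3 ≈ -95990.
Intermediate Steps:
j(C) = -7 + C + C² (j(C) = -7 + ((C² + 0*C) + C) = -7 + ((C² + 0) + C) = -7 + (C² + C) = -7 + (C + C²) = -7 + C + C²)
N(V) = -7 + V + V²
X(P) = ⅙ (X(P) = 1/6 = ⅙)
(N(16) + X(-5))*(-362) = ((-7 + 16 + 16²) + ⅙)*(-362) = ((-7 + 16 + 256) + ⅙)*(-362) = (265 + ⅙)*(-362) = (1591/6)*(-362) = -287971/3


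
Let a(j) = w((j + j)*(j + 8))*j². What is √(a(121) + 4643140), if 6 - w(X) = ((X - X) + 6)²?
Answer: √4203910 ≈ 2050.3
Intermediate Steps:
w(X) = -30 (w(X) = 6 - ((X - X) + 6)² = 6 - (0 + 6)² = 6 - 1*6² = 6 - 1*36 = 6 - 36 = -30)
a(j) = -30*j²
√(a(121) + 4643140) = √(-30*121² + 4643140) = √(-30*14641 + 4643140) = √(-439230 + 4643140) = √4203910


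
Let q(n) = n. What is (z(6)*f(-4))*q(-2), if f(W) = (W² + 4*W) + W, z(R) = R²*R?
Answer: 1728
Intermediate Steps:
z(R) = R³
f(W) = W² + 5*W
(z(6)*f(-4))*q(-2) = (6³*(-4*(5 - 4)))*(-2) = (216*(-4*1))*(-2) = (216*(-4))*(-2) = -864*(-2) = 1728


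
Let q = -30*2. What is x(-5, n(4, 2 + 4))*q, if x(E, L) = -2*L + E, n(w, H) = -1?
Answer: 180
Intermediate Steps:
x(E, L) = E - 2*L
q = -60
x(-5, n(4, 2 + 4))*q = (-5 - 2*(-1))*(-60) = (-5 + 2)*(-60) = -3*(-60) = 180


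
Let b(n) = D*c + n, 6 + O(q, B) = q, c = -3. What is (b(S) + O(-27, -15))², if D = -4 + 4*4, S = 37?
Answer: 1024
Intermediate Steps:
D = 12 (D = -4 + 16 = 12)
O(q, B) = -6 + q
b(n) = -36 + n (b(n) = 12*(-3) + n = -36 + n)
(b(S) + O(-27, -15))² = ((-36 + 37) + (-6 - 27))² = (1 - 33)² = (-32)² = 1024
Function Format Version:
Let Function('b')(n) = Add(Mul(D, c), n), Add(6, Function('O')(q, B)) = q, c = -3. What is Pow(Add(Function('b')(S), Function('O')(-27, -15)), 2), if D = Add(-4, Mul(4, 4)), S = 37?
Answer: 1024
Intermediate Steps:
D = 12 (D = Add(-4, 16) = 12)
Function('O')(q, B) = Add(-6, q)
Function('b')(n) = Add(-36, n) (Function('b')(n) = Add(Mul(12, -3), n) = Add(-36, n))
Pow(Add(Function('b')(S), Function('O')(-27, -15)), 2) = Pow(Add(Add(-36, 37), Add(-6, -27)), 2) = Pow(Add(1, -33), 2) = Pow(-32, 2) = 1024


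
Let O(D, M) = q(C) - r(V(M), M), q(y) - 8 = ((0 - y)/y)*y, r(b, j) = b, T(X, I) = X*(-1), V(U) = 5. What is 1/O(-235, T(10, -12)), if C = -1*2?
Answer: ⅕ ≈ 0.20000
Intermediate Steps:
T(X, I) = -X
C = -2
q(y) = 8 - y (q(y) = 8 + ((0 - y)/y)*y = 8 + ((-y)/y)*y = 8 - y)
O(D, M) = 5 (O(D, M) = (8 - 1*(-2)) - 1*5 = (8 + 2) - 5 = 10 - 5 = 5)
1/O(-235, T(10, -12)) = 1/5 = ⅕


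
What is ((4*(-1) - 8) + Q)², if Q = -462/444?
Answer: 931225/5476 ≈ 170.06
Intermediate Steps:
Q = -77/74 (Q = -462*1/444 = -77/74 ≈ -1.0405)
((4*(-1) - 8) + Q)² = ((4*(-1) - 8) - 77/74)² = ((-4 - 8) - 77/74)² = (-12 - 77/74)² = (-965/74)² = 931225/5476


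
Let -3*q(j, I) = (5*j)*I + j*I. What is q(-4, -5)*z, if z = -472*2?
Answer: 37760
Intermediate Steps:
q(j, I) = -2*I*j (q(j, I) = -((5*j)*I + j*I)/3 = -(5*I*j + I*j)/3 = -2*I*j)
z = -944
q(-4, -5)*z = -2*(-5)*(-4)*(-944) = -40*(-944) = 37760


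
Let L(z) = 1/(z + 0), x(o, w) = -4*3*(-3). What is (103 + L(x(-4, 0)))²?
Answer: 13756681/1296 ≈ 10615.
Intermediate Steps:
x(o, w) = 36 (x(o, w) = -12*(-3) = 36)
L(z) = 1/z
(103 + L(x(-4, 0)))² = (103 + 1/36)² = (3709/36)² = 13756681/1296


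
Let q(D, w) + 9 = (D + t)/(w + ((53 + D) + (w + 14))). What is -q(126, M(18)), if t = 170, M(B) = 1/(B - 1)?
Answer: 24515/3283 ≈ 7.4673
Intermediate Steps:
M(B) = 1/(-1 + B)
q(D, w) = -9 + (170 + D)/(67 + D + 2*w) (q(D, w) = -9 + (D + 170)/(w + ((53 + D) + (w + 14))) = -9 + (170 + D)/(w + ((53 + D) + (14 + w))) = -9 + (170 + D)/(w + (67 + D + w)) = -9 + (170 + D)/(67 + D + 2*w))
-q(126, M(18)) = -(-433 - 18/(-1 + 18) - 8*126)/(67 + 126 + 2/(-1 + 18)) = -(-433 - 18/17 - 1008)/(67 + 126 + 2/17) = -(-24515)/(3283/17*17) = -17*(-24515)/(3283*17) = -1*(-24515/3283) = 24515/3283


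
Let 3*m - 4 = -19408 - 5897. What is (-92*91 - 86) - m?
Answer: -73/3 ≈ -24.333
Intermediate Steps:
m = -25301/3 (m = 4/3 + (-19408 - 5897)/3 = 4/3 + (⅓)*(-25305) = 4/3 - 8435 = -25301/3 ≈ -8433.7)
(-92*91 - 86) - m = (-92*91 - 86) - 1*(-25301/3) = (-8372 - 86) + 25301/3 = -8458 + 25301/3 = -73/3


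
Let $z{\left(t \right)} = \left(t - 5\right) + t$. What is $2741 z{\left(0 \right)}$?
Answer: $-13705$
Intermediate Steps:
$z{\left(t \right)} = -5 + 2 t$ ($z{\left(t \right)} = \left(-5 + t\right) + t = -5 + 2 t$)
$2741 z{\left(0 \right)} = 2741 \left(-5 + 2 \cdot 0\right) = 2741 \left(-5 + 0\right) = 2741 \left(-5\right) = -13705$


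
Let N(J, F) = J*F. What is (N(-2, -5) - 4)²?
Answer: 36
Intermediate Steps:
N(J, F) = F*J
(N(-2, -5) - 4)² = (-5*(-2) - 4)² = (10 - 4)² = 6² = 36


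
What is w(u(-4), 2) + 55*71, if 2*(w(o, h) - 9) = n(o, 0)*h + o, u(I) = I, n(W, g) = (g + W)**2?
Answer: 3928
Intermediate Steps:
n(W, g) = (W + g)**2
w(o, h) = 9 + o/2 + h*o**2/2 (w(o, h) = 9 + ((o + 0)**2*h + o)/2 = 9 + (o**2*h + o)/2 = 9 + (h*o**2 + o)/2 = 9 + (o + h*o**2)/2 = 9 + (o/2 + h*o**2/2) = 9 + o/2 + h*o**2/2)
w(u(-4), 2) + 55*71 = (9 + (1/2)*(-4) + (1/2)*2*(-4)**2) + 55*71 = (9 - 2 + (1/2)*2*16) + 3905 = (9 - 2 + 16) + 3905 = 23 + 3905 = 3928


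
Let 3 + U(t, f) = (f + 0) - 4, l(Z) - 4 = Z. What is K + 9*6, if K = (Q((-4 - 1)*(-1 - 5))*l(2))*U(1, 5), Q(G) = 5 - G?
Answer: 354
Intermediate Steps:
l(Z) = 4 + Z
U(t, f) = -7 + f (U(t, f) = -3 + ((f + 0) - 4) = -3 + (f - 4) = -3 + (-4 + f) = -7 + f)
K = 300 (K = ((5 - (-4 - 1)*(-1 - 5))*(4 + 2))*(-7 + 5) = ((5 - (-5)*(-6))*6)*(-2) = ((5 - 1*30)*6)*(-2) = ((5 - 30)*6)*(-2) = -25*6*(-2) = -150*(-2) = 300)
K + 9*6 = 300 + 9*6 = 300 + 54 = 354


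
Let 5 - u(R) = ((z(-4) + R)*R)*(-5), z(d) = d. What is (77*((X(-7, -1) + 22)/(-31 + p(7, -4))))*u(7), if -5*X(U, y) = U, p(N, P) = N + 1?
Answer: -198198/23 ≈ -8617.3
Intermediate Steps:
p(N, P) = 1 + N
X(U, y) = -U/5
u(R) = 5 + 5*R*(-4 + R) (u(R) = 5 - (-4 + R)*R*(-5) = 5 - R*(-4 + R)*(-5) = 5 - (-5)*R*(-4 + R) = 5 + 5*R*(-4 + R))
(77*((X(-7, -1) + 22)/(-31 + p(7, -4))))*u(7) = (77*((-⅕*(-7) + 22)/(-31 + (1 + 7))))*(5 - 20*7 + 5*7²) = (77*((7/5 + 22)/(-31 + 8)))*(5 - 140 + 5*49) = (77*((117/5)/(-23)))*(5 - 140 + 245) = (77*((117/5)*(-1/23)))*110 = (77*(-117/115))*110 = -9009/115*110 = -198198/23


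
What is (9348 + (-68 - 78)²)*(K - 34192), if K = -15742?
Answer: -1531176176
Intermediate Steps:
(9348 + (-68 - 78)²)*(K - 34192) = (9348 + (-68 - 78)²)*(-15742 - 34192) = (9348 + (-146)²)*(-49934) = (9348 + 21316)*(-49934) = 30664*(-49934) = -1531176176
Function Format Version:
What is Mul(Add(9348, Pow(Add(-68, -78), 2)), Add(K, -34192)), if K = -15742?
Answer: -1531176176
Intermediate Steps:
Mul(Add(9348, Pow(Add(-68, -78), 2)), Add(K, -34192)) = Mul(Add(9348, Pow(Add(-68, -78), 2)), Add(-15742, -34192)) = Mul(Add(9348, Pow(-146, 2)), -49934) = Mul(Add(9348, 21316), -49934) = Mul(30664, -49934) = -1531176176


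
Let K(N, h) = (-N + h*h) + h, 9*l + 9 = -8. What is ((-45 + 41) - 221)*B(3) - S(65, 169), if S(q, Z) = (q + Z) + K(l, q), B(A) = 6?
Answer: -52883/9 ≈ -5875.9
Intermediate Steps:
l = -17/9 (l = -1 + (⅑)*(-8) = -1 - 8/9 = -17/9 ≈ -1.8889)
K(N, h) = h + h² - N (K(N, h) = (-N + h²) + h = (h² - N) + h = h + h² - N)
S(q, Z) = 17/9 + Z + q² + 2*q (S(q, Z) = (q + Z) + (q + q² - 1*(-17/9)) = (Z + q) + (q + q² + 17/9) = (Z + q) + (17/9 + q + q²) = 17/9 + Z + q² + 2*q)
((-45 + 41) - 221)*B(3) - S(65, 169) = ((-45 + 41) - 221)*6 - (17/9 + 169 + 65² + 2*65) = (-4 - 221)*6 - (17/9 + 169 + 4225 + 130) = -225*6 - 1*40733/9 = -1350 - 40733/9 = -52883/9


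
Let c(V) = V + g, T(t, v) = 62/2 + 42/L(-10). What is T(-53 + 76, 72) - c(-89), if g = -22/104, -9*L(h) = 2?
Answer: -3577/52 ≈ -68.788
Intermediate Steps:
L(h) = -2/9 (L(h) = -1/9*2 = -2/9)
g = -11/52 (g = -22*1/104 = -11/52 ≈ -0.21154)
T(t, v) = -158 (T(t, v) = 62/2 + 42/(-2/9) = 62*(1/2) + 42*(-9/2) = 31 - 189 = -158)
c(V) = -11/52 + V (c(V) = V - 11/52 = -11/52 + V)
T(-53 + 76, 72) - c(-89) = -158 - (-11/52 - 89) = -158 - 1*(-4639/52) = -158 + 4639/52 = -3577/52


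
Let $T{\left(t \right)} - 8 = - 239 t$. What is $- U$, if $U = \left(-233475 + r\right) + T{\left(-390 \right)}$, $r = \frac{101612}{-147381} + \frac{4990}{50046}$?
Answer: $\frac{172419345278524}{1229304921} \approx 1.4026 \cdot 10^{5}$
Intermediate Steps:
$r = - \frac{724973827}{1229304921}$ ($r = 101612 \left(- \frac{1}{147381}\right) + 4990 \cdot \frac{1}{50046} = - \frac{101612}{147381} + \frac{2495}{25023} = - \frac{724973827}{1229304921} \approx -0.58974$)
$T{\left(t \right)} = 8 - 239 t$
$U = - \frac{172419345278524}{1229304921}$ ($U = \left(-233475 - \frac{724973827}{1229304921}\right) + \left(8 - -93210\right) = - \frac{287012691404302}{1229304921} + \left(8 + 93210\right) = - \frac{287012691404302}{1229304921} + 93218 = - \frac{172419345278524}{1229304921} \approx -1.4026 \cdot 10^{5}$)
$- U = \left(-1\right) \left(- \frac{172419345278524}{1229304921}\right) = \frac{172419345278524}{1229304921}$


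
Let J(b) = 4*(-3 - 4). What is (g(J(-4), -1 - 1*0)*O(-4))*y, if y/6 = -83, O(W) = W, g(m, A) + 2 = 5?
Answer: 5976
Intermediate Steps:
J(b) = -28 (J(b) = 4*(-7) = -28)
g(m, A) = 3 (g(m, A) = -2 + 5 = 3)
y = -498 (y = 6*(-83) = -498)
(g(J(-4), -1 - 1*0)*O(-4))*y = (3*(-4))*(-498) = -12*(-498) = 5976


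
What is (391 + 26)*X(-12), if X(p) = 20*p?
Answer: -100080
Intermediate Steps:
(391 + 26)*X(-12) = (391 + 26)*(20*(-12)) = 417*(-240) = -100080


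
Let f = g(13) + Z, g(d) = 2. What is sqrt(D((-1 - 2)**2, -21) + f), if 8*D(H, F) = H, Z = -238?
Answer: I*sqrt(3758)/4 ≈ 15.326*I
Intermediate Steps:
D(H, F) = H/8
f = -236 (f = 2 - 238 = -236)
sqrt(D((-1 - 2)**2, -21) + f) = sqrt((-1 - 2)**2/8 - 236) = sqrt((1/8)*(-3)**2 - 236) = sqrt((1/8)*9 - 236) = sqrt(9/8 - 236) = sqrt(-1879/8) = I*sqrt(3758)/4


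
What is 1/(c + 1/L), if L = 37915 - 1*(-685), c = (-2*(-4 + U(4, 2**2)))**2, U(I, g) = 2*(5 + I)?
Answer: 38600/30262401 ≈ 0.0012755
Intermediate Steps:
U(I, g) = 10 + 2*I
c = 784 (c = (-2*(-4 + (10 + 2*4)))**2 = (-2*(-4 + (10 + 8)))**2 = (-2*(-4 + 18))**2 = (-2*14)**2 = (-28)**2 = 784)
L = 38600 (L = 37915 + 685 = 38600)
1/(c + 1/L) = 1/(784 + 1/38600) = 1/(30262401/38600) = 38600/30262401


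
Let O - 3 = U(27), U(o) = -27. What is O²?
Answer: 576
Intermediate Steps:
O = -24 (O = 3 - 27 = -24)
O² = (-24)² = 576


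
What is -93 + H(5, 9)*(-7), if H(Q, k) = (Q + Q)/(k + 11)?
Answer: -193/2 ≈ -96.500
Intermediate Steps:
H(Q, k) = 2*Q/(11 + k) (H(Q, k) = (2*Q)/(11 + k) = 2*Q/(11 + k))
-93 + H(5, 9)*(-7) = -93 + (2*5/(11 + 9))*(-7) = -93 + (2*5/20)*(-7) = -93 + (2*5*(1/20))*(-7) = -93 + (1/2)*(-7) = -93 - 7/2 = -193/2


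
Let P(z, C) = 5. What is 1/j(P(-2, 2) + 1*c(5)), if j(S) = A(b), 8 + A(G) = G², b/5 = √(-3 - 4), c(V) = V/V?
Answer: -1/183 ≈ -0.0054645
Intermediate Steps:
c(V) = 1
b = 5*I*√7 (b = 5*√(-3 - 4) = 5*√(-7) = 5*(I*√7) = 5*I*√7 ≈ 13.229*I)
A(G) = -8 + G²
j(S) = -183 (j(S) = -8 + (5*I*√7)² = -8 - 175 = -183)
1/j(P(-2, 2) + 1*c(5)) = 1/(-183) = -1/183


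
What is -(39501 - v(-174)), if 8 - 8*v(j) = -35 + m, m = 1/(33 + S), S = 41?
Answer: -23381411/592 ≈ -39496.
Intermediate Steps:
m = 1/74 (m = 1/(33 + 41) = 1/74 ≈ 0.013514)
v(j) = 3181/592 (v(j) = 1 - (-35 + 1/74)/8 = 1 - ⅛*(-2589/74) = 1 + 2589/592 = 3181/592)
-(39501 - v(-174)) = -(39501 - 1*3181/592) = -(39501 - 3181/592) = -1*23381411/592 = -23381411/592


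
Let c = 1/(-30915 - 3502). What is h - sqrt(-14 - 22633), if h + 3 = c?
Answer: -103252/34417 - I*sqrt(22647) ≈ -3.0 - 150.49*I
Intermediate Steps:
c = -1/34417 (c = 1/(-34417) = -1/34417 ≈ -2.9055e-5)
h = -103252/34417 (h = -3 - 1/34417 = -103252/34417 ≈ -3.0000)
h - sqrt(-14 - 22633) = -103252/34417 - sqrt(-14 - 22633) = -103252/34417 - sqrt(-22647) = -103252/34417 - I*sqrt(22647)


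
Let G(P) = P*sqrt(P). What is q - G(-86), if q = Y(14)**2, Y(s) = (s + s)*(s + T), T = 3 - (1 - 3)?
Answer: 283024 + 86*I*sqrt(86) ≈ 2.8302e+5 + 797.53*I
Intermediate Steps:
T = 5 (T = 3 - 1*(-2) = 3 + 2 = 5)
Y(s) = 2*s*(5 + s) (Y(s) = (s + s)*(s + 5) = (2*s)*(5 + s) = 2*s*(5 + s))
q = 283024 (q = (2*14*(5 + 14))**2 = (2*14*19)**2 = 532**2 = 283024)
G(P) = P**(3/2)
q - G(-86) = 283024 - (-86)**(3/2) = 283024 - (-86)*I*sqrt(86) = 283024 + 86*I*sqrt(86)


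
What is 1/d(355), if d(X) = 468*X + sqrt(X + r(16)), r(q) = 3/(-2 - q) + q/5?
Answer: 4984200/828074977259 - sqrt(322230)/828074977259 ≈ 6.0183e-6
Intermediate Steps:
r(q) = 3/(-2 - q) + q/5 (r(q) = 3/(-2 - q) + q*(1/5) = 3/(-2 - q) + q/5)
d(X) = sqrt(91/30 + X) + 468*X (d(X) = 468*X + sqrt(X + (-15 + 16**2 + 2*16)/(5*(2 + 16))) = 468*X + sqrt(X + (1/5)*(-15 + 256 + 32)/18) = 468*X + sqrt(X + (1/5)*(1/18)*273) = 468*X + sqrt(X + 91/30) = 468*X + sqrt(91/30 + X) = sqrt(91/30 + X) + 468*X)
1/d(355) = 1/(468*355 + sqrt(2730 + 900*355)/30) = 1/(166140 + sqrt(2730 + 319500)/30) = 1/(166140 + sqrt(322230)/30)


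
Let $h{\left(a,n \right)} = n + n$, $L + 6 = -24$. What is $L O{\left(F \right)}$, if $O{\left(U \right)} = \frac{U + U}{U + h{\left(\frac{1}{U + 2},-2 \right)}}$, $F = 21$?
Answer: $- \frac{1260}{17} \approx -74.118$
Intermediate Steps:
$L = -30$ ($L = -6 - 24 = -30$)
$h{\left(a,n \right)} = 2 n$
$O{\left(U \right)} = \frac{2 U}{-4 + U}$ ($O{\left(U \right)} = \frac{U + U}{U + 2 \left(-2\right)} = \frac{2 U}{U - 4} = \frac{2 U}{-4 + U}$)
$L O{\left(F \right)} = - 30 \cdot 2 \cdot 21 \frac{1}{-4 + 21} = - 30 \cdot 2 \cdot 21 \cdot \frac{1}{17} = \left(-30\right) \frac{42}{17} = - \frac{1260}{17}$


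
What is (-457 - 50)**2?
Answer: 257049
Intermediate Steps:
(-457 - 50)**2 = (-507)**2 = 257049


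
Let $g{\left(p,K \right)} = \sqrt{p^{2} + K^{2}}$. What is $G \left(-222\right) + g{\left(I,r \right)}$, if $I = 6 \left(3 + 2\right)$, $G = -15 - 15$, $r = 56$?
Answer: $6660 + 2 \sqrt{1009} \approx 6723.5$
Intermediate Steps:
$G = -30$ ($G = -15 - 15 = -30$)
$I = 30$ ($I = 6 \cdot 5 = 30$)
$g{\left(p,K \right)} = \sqrt{K^{2} + p^{2}}$
$G \left(-222\right) + g{\left(I,r \right)} = \left(-30\right) \left(-222\right) + \sqrt{56^{2} + 30^{2}} = 6660 + \sqrt{3136 + 900} = 6660 + \sqrt{4036} = 6660 + 2 \sqrt{1009}$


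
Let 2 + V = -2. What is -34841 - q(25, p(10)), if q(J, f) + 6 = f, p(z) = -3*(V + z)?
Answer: -34817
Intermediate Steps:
V = -4 (V = -2 - 2 = -4)
p(z) = 12 - 3*z (p(z) = -3*(-4 + z) = 12 - 3*z)
q(J, f) = -6 + f
-34841 - q(25, p(10)) = -34841 - (-6 + (12 - 3*10)) = -34841 - (-6 + (12 - 30)) = -34841 - (-6 - 18) = -34841 - 1*(-24) = -34841 + 24 = -34817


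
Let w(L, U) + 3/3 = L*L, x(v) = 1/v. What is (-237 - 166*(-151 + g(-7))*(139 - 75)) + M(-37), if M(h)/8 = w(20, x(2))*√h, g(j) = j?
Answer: 1678355 + 3192*I*√37 ≈ 1.6784e+6 + 19416.0*I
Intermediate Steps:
w(L, U) = -1 + L² (w(L, U) = -1 + L*L = -1 + L²)
M(h) = 3192*√h (M(h) = 8*((-1 + 20²)*√h) = 8*((-1 + 400)*√h) = 8*(399*√h) = 3192*√h)
(-237 - 166*(-151 + g(-7))*(139 - 75)) + M(-37) = (-237 - 166*(-151 - 7)*(139 - 75)) + 3192*√(-37) = (-237 - (-26228)*64) + 3192*(I*√37) = (-237 - 166*(-10112)) + 3192*I*√37 = (-237 + 1678592) + 3192*I*√37 = 1678355 + 3192*I*√37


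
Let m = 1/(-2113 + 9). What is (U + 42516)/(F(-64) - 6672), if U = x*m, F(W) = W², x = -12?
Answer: -22363419/1354976 ≈ -16.505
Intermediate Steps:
m = -1/2104 (m = 1/(-2104) = -1/2104 ≈ -0.00047529)
U = 3/526 (U = -12*(-1/2104) = 3/526 ≈ 0.0057034)
(U + 42516)/(F(-64) - 6672) = (3/526 + 42516)/((-64)² - 6672) = 22363419/(526*(4096 - 6672)) = (22363419/526)/(-2576) = (22363419/526)*(-1/2576) = -22363419/1354976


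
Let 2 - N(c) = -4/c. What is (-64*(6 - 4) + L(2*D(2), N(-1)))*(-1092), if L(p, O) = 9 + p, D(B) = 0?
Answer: 129948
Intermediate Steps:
N(c) = 2 + 4/c (N(c) = 2 - (-4)/c = 2 + 4/c)
(-64*(6 - 4) + L(2*D(2), N(-1)))*(-1092) = (-64*(6 - 4) + (9 + 2*0))*(-1092) = (-64*2 + (9 + 0))*(-1092) = (-128 + 9)*(-1092) = -119*(-1092) = 129948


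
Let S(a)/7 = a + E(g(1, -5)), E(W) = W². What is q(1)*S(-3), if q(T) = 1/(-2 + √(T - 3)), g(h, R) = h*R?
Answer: -154/3 - 77*I*√2/3 ≈ -51.333 - 36.298*I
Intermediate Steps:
g(h, R) = R*h
q(T) = 1/(-2 + √(-3 + T))
S(a) = 175 + 7*a (S(a) = 7*(a + (-5*1)²) = 7*(a + (-5)²) = 7*(a + 25) = 7*(25 + a) = 175 + 7*a)
q(1)*S(-3) = (175 + 7*(-3))/(-2 + √(-3 + 1)) = (175 - 21)/(-2 + √(-2)) = 154/(-2 + I*√2)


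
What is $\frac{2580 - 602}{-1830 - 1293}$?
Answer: $- \frac{1978}{3123} \approx -0.63337$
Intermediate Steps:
$\frac{2580 - 602}{-1830 - 1293} = \frac{1978}{-3123} = 1978 \left(- \frac{1}{3123}\right) = - \frac{1978}{3123}$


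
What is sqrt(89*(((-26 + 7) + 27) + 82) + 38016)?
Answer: 3*sqrt(5114) ≈ 214.54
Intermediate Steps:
sqrt(89*(((-26 + 7) + 27) + 82) + 38016) = sqrt(89*((-19 + 27) + 82) + 38016) = sqrt(89*(8 + 82) + 38016) = sqrt(89*90 + 38016) = sqrt(8010 + 38016) = sqrt(46026) = 3*sqrt(5114)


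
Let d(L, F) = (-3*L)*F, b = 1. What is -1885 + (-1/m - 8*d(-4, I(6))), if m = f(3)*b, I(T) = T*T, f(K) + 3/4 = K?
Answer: -48073/9 ≈ -5341.4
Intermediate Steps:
f(K) = -3/4 + K
I(T) = T**2
m = 9/4 (m = (-3/4 + 3)*1 = (9/4)*1 = 9/4 ≈ 2.2500)
d(L, F) = -3*F*L
-1885 + (-1/m - 8*d(-4, I(6))) = -1885 + (-1/9/4 - (-24)*6**2*(-4)) = -1885 + (-1*4/9 - (-24)*36*(-4)) = -1885 + (-4/9 - 8*432) = -1885 + (-4/9 - 3456) = -1885 - 31108/9 = -48073/9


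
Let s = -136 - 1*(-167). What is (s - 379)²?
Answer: 121104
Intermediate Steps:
s = 31 (s = -136 + 167 = 31)
(s - 379)² = (31 - 379)² = (-348)² = 121104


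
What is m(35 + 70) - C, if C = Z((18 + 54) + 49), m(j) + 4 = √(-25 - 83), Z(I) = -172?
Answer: 168 + 6*I*√3 ≈ 168.0 + 10.392*I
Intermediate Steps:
m(j) = -4 + 6*I*√3 (m(j) = -4 + √(-25 - 83) = -4 + √(-108) = -4 + 6*I*√3)
C = -172
m(35 + 70) - C = (-4 + 6*I*√3) - 1*(-172) = (-4 + 6*I*√3) + 172 = 168 + 6*I*√3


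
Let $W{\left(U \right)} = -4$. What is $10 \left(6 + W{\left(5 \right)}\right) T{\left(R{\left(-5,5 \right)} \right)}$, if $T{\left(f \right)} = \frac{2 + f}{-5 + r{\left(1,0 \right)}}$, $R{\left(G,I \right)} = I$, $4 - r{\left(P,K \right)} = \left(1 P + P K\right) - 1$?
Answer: $-140$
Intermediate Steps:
$r{\left(P,K \right)} = 5 - P - K P$ ($r{\left(P,K \right)} = 4 - \left(\left(1 P + P K\right) - 1\right) = 4 - \left(\left(P + K P\right) - 1\right) = 4 - \left(-1 + P + K P\right) = 5 - P - K P$)
$T{\left(f \right)} = -2 - f$ ($T{\left(f \right)} = \frac{2 + f}{-5 - -4} = \frac{2 + f}{-5 + \left(5 - 1 + 0\right)} = \frac{2 + f}{-5 + 4} = \frac{2 + f}{-1} = \left(2 + f\right) \left(-1\right) = -2 - f$)
$10 \left(6 + W{\left(5 \right)}\right) T{\left(R{\left(-5,5 \right)} \right)} = 10 \left(6 - 4\right) \left(-2 - 5\right) = 10 \cdot 2 \left(-2 - 5\right) = 20 \left(-7\right) = -140$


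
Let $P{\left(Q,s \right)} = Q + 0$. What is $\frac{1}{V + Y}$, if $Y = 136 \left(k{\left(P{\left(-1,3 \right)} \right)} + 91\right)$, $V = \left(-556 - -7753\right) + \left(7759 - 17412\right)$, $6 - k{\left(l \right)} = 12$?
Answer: $\frac{1}{9104} \approx 0.00010984$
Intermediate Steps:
$P{\left(Q,s \right)} = Q$
$k{\left(l \right)} = -6$ ($k{\left(l \right)} = 6 - 12 = -6$)
$V = -2456$ ($V = \left(-556 + 7753\right) + \left(7759 - 17412\right) = 7197 - 9653 = -2456$)
$Y = 11560$ ($Y = 136 \left(-6 + 91\right) = 136 \cdot 85 = 11560$)
$\frac{1}{V + Y} = \frac{1}{-2456 + 11560} = \frac{1}{9104}$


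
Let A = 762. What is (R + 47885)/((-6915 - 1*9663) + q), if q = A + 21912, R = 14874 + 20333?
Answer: 20773/1524 ≈ 13.631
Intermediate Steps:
R = 35207
q = 22674 (q = 762 + 21912 = 22674)
(R + 47885)/((-6915 - 1*9663) + q) = (35207 + 47885)/((-6915 - 1*9663) + 22674) = 83092/((-6915 - 9663) + 22674) = 83092/(-16578 + 22674) = 83092/6096 = 83092*(1/6096) = 20773/1524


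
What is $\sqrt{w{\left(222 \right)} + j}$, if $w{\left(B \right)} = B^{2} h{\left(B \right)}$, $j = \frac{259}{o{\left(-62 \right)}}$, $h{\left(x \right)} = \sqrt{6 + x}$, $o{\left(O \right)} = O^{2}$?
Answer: $\frac{\sqrt{259 + 378895392 \sqrt{57}}}{62} \approx 862.65$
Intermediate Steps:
$j = \frac{259}{3844}$ ($j = \frac{259}{\left(-62\right)^{2}} = \frac{259}{3844} \approx 0.067378$)
$w{\left(B \right)} = B^{2} \sqrt{6 + B}$
$\sqrt{w{\left(222 \right)} + j} = \sqrt{222^{2} \sqrt{6 + 222} + \frac{259}{3844}} = \sqrt{49284 \sqrt{228} + \frac{259}{3844}} = \sqrt{49284 \cdot 2 \sqrt{57} + \frac{259}{3844}} = \sqrt{98568 \sqrt{57} + \frac{259}{3844}} = \sqrt{\frac{259}{3844} + 98568 \sqrt{57}}$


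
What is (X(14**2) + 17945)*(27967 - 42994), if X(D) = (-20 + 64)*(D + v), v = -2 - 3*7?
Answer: -384045039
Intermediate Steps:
v = -23 (v = -2 - 21 = -23)
X(D) = -1012 + 44*D (X(D) = (-20 + 64)*(D - 23) = 44*(-23 + D) = -1012 + 44*D)
(X(14**2) + 17945)*(27967 - 42994) = ((-1012 + 44*14**2) + 17945)*(27967 - 42994) = ((-1012 + 44*196) + 17945)*(-15027) = ((-1012 + 8624) + 17945)*(-15027) = (7612 + 17945)*(-15027) = 25557*(-15027) = -384045039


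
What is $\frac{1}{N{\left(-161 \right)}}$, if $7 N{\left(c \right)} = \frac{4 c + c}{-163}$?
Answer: $\frac{163}{115} \approx 1.4174$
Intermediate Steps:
$N{\left(c \right)} = - \frac{5 c}{1141}$ ($N{\left(c \right)} = \frac{\left(4 c + c\right) \frac{1}{-163}}{7} = \frac{5 c \left(- \frac{1}{163}\right)}{7} = \frac{\left(- \frac{5}{163}\right) c}{7} = - \frac{5 c}{1141}$)
$\frac{1}{N{\left(-161 \right)}} = \frac{1}{\left(- \frac{5}{1141}\right) \left(-161\right)} = \frac{1}{\frac{115}{163}} = \frac{163}{115}$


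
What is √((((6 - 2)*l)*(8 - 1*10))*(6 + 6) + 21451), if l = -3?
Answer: √21739 ≈ 147.44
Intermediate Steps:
√((((6 - 2)*l)*(8 - 1*10))*(6 + 6) + 21451) = √((((6 - 2)*(-3))*(8 - 1*10))*(6 + 6) + 21451) = √(((4*(-3))*(8 - 10))*12 + 21451) = √(-12*(-2)*12 + 21451) = √(24*12 + 21451) = √(288 + 21451) = √21739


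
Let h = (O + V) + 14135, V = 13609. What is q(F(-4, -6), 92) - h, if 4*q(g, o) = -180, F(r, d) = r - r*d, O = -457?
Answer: -27332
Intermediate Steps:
F(r, d) = r - d*r
q(g, o) = -45 (q(g, o) = (¼)*(-180) = -45)
h = 27287 (h = (-457 + 13609) + 14135 = 13152 + 14135 = 27287)
q(F(-4, -6), 92) - h = -45 - 1*27287 = -45 - 27287 = -27332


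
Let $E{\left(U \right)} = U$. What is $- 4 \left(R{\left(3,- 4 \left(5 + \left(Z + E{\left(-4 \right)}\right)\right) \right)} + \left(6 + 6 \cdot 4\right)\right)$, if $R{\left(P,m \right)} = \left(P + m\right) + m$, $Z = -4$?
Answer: $-228$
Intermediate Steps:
$R{\left(P,m \right)} = P + 2 m$
$- 4 \left(R{\left(3,- 4 \left(5 + \left(Z + E{\left(-4 \right)}\right)\right) \right)} + \left(6 + 6 \cdot 4\right)\right) = - 4 \left(\left(3 + 2 \left(- 4 \left(5 - 8\right)\right)\right) + \left(6 + 6 \cdot 4\right)\right) = - 4 \left(\left(3 + 2 \left(- 4 \left(5 - 8\right)\right)\right) + \left(6 + 24\right)\right) = - 4 \left(\left(3 + 2 \left(\left(-4\right) \left(-3\right)\right)\right) + 30\right) = - 4 \left(\left(3 + 2 \cdot 12\right) + 30\right) = - 4 \left(\left(3 + 24\right) + 30\right) = - 4 \left(27 + 30\right) = \left(-4\right) 57 = -228$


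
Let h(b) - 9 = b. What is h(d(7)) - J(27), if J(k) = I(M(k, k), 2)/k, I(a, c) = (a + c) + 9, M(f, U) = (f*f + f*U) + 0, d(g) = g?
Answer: -1037/27 ≈ -38.407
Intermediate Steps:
h(b) = 9 + b
M(f, U) = f**2 + U*f (M(f, U) = (f**2 + U*f) + 0 = f**2 + U*f)
I(a, c) = 9 + a + c
J(k) = (11 + 2*k**2)/k (J(k) = (9 + k*(k + k) + 2)/k = (9 + k*(2*k) + 2)/k = (9 + 2*k**2 + 2)/k = (11 + 2*k**2)/k)
h(d(7)) - J(27) = (9 + 7) - (2*27 + 11/27) = 16 - (54 + 11*(1/27)) = 16 - (54 + 11/27) = 16 - 1*1469/27 = 16 - 1469/27 = -1037/27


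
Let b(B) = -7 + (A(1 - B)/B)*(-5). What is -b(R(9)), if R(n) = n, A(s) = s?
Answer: 23/9 ≈ 2.5556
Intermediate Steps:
b(B) = -7 - 5*(1 - B)/B (b(B) = -7 + ((1 - B)/B)*(-5) = -7 - 5*(1 - B)/B)
-b(R(9)) = -(-2 - 5/9) = -1*(-23/9) = 23/9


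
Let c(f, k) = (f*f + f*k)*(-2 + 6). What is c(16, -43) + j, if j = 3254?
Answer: 1526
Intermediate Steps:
c(f, k) = 4*f² + 4*f*k (c(f, k) = (f² + f*k)*4 = 4*f² + 4*f*k)
c(16, -43) + j = 4*16*(16 - 43) + 3254 = 4*16*(-27) + 3254 = -1728 + 3254 = 1526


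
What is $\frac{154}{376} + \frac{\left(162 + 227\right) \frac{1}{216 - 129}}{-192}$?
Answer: $\frac{303269}{785088} \approx 0.38629$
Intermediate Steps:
$\frac{154}{376} + \frac{\left(162 + 227\right) \frac{1}{216 - 129}}{-192} = 154 \cdot \frac{1}{376} + \frac{389}{87} \left(- \frac{1}{192}\right) = \frac{77}{188} + 389 \cdot \frac{1}{87} \left(- \frac{1}{192}\right) = \frac{77}{188} + \frac{389}{87} \left(- \frac{1}{192}\right) = \frac{77}{188} - \frac{389}{16704} = \frac{303269}{785088}$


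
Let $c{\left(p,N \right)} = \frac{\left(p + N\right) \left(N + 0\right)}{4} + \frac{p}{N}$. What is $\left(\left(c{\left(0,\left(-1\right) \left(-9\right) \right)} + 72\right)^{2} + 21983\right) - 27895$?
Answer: $\frac{41569}{16} \approx 2598.1$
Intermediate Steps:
$c{\left(p,N \right)} = \frac{p}{N} + \frac{N \left(N + p\right)}{4}$ ($c{\left(p,N \right)} = \left(N + p\right) N \frac{1}{4} + \frac{p}{N} = N \left(N + p\right) \frac{1}{4} + \frac{p}{N} = \frac{N \left(N + p\right)}{4} + \frac{p}{N} = \frac{p}{N} + \frac{N \left(N + p\right)}{4}$)
$\left(\left(c{\left(0,\left(-1\right) \left(-9\right) \right)} + 72\right)^{2} + 21983\right) - 27895 = \left(\left(\frac{0 + \frac{\left(\left(-1\right) \left(-9\right)\right)^{2} \left(\left(-1\right) \left(-9\right) + 0\right)}{4}}{\left(-1\right) \left(-9\right)} + 72\right)^{2} + 21983\right) - 27895 = \left(\left(\frac{0 + \frac{9^{2} \left(9 + 0\right)}{4}}{9} + 72\right)^{2} + 21983\right) - 27895 = \left(\left(\frac{0 + \frac{1}{4} \cdot 81 \cdot 9}{9} + 72\right)^{2} + 21983\right) - 27895 = \left(\left(\frac{0 + \frac{729}{4}}{9} + 72\right)^{2} + 21983\right) - 27895 = \left(\left(\frac{1}{9} \cdot \frac{729}{4} + 72\right)^{2} + 21983\right) - 27895 = \left(\left(\frac{81}{4} + 72\right)^{2} + 21983\right) - 27895 = \left(\left(\frac{369}{4}\right)^{2} + 21983\right) - 27895 = \left(\frac{136161}{16} + 21983\right) - 27895 = \frac{487889}{16} - 27895 = \frac{41569}{16}$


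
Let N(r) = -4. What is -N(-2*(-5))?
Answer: 4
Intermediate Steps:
-N(-2*(-5)) = -1*(-4) = 4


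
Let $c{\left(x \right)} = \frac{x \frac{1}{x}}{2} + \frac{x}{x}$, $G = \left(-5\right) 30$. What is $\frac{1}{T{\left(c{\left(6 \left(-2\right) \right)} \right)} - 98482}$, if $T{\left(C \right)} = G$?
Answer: $- \frac{1}{98632} \approx -1.0139 \cdot 10^{-5}$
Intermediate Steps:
$G = -150$
$c{\left(x \right)} = \frac{3}{2}$ ($c{\left(x \right)} = 1 \cdot \frac{1}{2} + 1 = \frac{1}{2} + 1 = \frac{3}{2}$)
$T{\left(C \right)} = -150$
$\frac{1}{T{\left(c{\left(6 \left(-2\right) \right)} \right)} - 98482} = \frac{1}{-150 - 98482} = \frac{1}{-98632} = - \frac{1}{98632}$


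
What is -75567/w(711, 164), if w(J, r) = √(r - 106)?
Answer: -75567*√58/58 ≈ -9922.4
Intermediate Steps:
w(J, r) = √(-106 + r)
-75567/w(711, 164) = -75567/√(-106 + 164) = -75567*√58/58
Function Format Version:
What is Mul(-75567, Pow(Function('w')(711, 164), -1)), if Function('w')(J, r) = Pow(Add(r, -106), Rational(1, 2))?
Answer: Mul(Rational(-75567, 58), Pow(58, Rational(1, 2))) ≈ -9922.4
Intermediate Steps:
Function('w')(J, r) = Pow(Add(-106, r), Rational(1, 2))
Mul(-75567, Pow(Function('w')(711, 164), -1)) = Mul(-75567, Pow(Pow(Add(-106, 164), Rational(1, 2)), -1)) = Mul(-75567, Pow(Pow(58, Rational(1, 2)), -1)) = Mul(-75567, Mul(Rational(1, 58), Pow(58, Rational(1, 2)))) = Mul(Rational(-75567, 58), Pow(58, Rational(1, 2)))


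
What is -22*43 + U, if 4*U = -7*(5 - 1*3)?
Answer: -1899/2 ≈ -949.50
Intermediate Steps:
U = -7/2 (U = (-7*(5 - 1*3))/4 = (-7*(5 - 3))/4 = (-7*2)/4 = (¼)*(-14) = -7/2 ≈ -3.5000)
-22*43 + U = -22*43 - 7/2 = -946 - 7/2 = -1899/2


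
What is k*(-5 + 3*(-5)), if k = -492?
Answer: 9840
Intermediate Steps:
k*(-5 + 3*(-5)) = -492*(-5 + 3*(-5)) = -492*(-5 - 15) = -492*(-20) = 9840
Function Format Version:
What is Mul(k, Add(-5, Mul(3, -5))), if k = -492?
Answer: 9840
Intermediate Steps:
Mul(k, Add(-5, Mul(3, -5))) = Mul(-492, Add(-5, Mul(3, -5))) = Mul(-492, Add(-5, -15)) = Mul(-492, -20) = 9840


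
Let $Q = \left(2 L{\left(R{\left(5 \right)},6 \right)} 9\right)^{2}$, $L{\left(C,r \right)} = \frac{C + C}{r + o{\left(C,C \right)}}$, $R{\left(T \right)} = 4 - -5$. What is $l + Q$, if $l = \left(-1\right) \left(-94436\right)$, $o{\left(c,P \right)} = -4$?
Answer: $120680$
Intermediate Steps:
$R{\left(T \right)} = 9$ ($R{\left(T \right)} = 4 + 5 = 9$)
$L{\left(C,r \right)} = \frac{2 C}{-4 + r}$ ($L{\left(C,r \right)} = \frac{C + C}{r - 4} = \frac{2 C}{-4 + r}$)
$Q = 26244$ ($Q = \left(2 \cdot 2 \cdot 9 \frac{1}{-4 + 6} \cdot 9\right)^{2} = \left(2 \cdot 2 \cdot 9 \cdot \frac{1}{2} \cdot 9\right)^{2} = \left(2 \cdot 9 \cdot 9\right)^{2} = \left(18 \cdot 9\right)^{2} = 162^{2} = 26244$)
$l = 94436$
$l + Q = 94436 + 26244 = 120680$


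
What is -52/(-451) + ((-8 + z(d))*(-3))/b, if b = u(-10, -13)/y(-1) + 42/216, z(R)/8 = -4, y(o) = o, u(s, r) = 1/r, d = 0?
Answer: 25334764/57277 ≈ 442.32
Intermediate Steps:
z(R) = -32 (z(R) = 8*(-4) = -32)
b = 127/468 (b = 1/(-13*(-1)) + 42/216 = -1/13*(-1) + 42*(1/216) = 1/13 + 7/36 = 127/468 ≈ 0.27137)
-52/(-451) + ((-8 + z(d))*(-3))/b = -52/(-451) + ((-8 - 32)*(-3))/(127/468) = -52*(-1/451) - 40*(-3)*(468/127) = 52/451 + 120*(468/127) = 52/451 + 56160/127 = 25334764/57277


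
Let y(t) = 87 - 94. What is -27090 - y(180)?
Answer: -27083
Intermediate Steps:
y(t) = -7
-27090 - y(180) = -27090 - 1*(-7) = -27090 + 7 = -27083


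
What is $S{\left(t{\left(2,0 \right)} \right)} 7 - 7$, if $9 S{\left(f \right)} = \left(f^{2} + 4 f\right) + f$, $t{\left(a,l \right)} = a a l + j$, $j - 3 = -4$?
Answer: $- \frac{91}{9} \approx -10.111$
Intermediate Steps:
$j = -1$ ($j = 3 - 4 = -1$)
$t{\left(a,l \right)} = -1 + l a^{2}$ ($t{\left(a,l \right)} = a a l - 1 = a^{2} l - 1 = l a^{2} - 1 = -1 + l a^{2}$)
$S{\left(f \right)} = \frac{f^{2}}{9} + \frac{5 f}{9}$ ($S{\left(f \right)} = \frac{\left(f^{2} + 4 f\right) + f}{9} = \frac{f^{2} + 5 f}{9} = \frac{f^{2}}{9} + \frac{5 f}{9}$)
$S{\left(t{\left(2,0 \right)} \right)} 7 - 7 = \frac{\left(-1 + 0 \cdot 2^{2}\right) \left(5 - \left(1 + 0 \cdot 2^{2}\right)\right)}{9} \cdot 7 - 7 = \frac{\left(-1 + 0 \cdot 4\right) \left(5 + \left(-1 + 0 \cdot 4\right)\right)}{9} \cdot 7 - 7 = \frac{\left(-1 + 0\right) \left(5 + \left(-1 + 0\right)\right)}{9} \cdot 7 - 7 = \frac{1}{9} \left(-1\right) \left(5 - 1\right) 7 - 7 = \frac{1}{9} \left(-1\right) 4 \cdot 7 - 7 = \left(- \frac{4}{9}\right) 7 - 7 = - \frac{28}{9} - 7 = - \frac{91}{9}$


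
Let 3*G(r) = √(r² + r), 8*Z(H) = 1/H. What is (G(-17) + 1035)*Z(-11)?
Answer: -1035/88 - √17/66 ≈ -11.824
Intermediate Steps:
Z(H) = 1/(8*H)
G(r) = √(r + r²)/3 (G(r) = √(r² + r)/3 = √(r + r²)/3)
(G(-17) + 1035)*Z(-11) = (√(-17*(1 - 17))/3 + 1035)*((⅛)/(-11)) = (√(-17*(-16))/3 + 1035)*((⅛)*(-1/11)) = (√272/3 + 1035)*(-1/88) = ((4*√17)/3 + 1035)*(-1/88) = (4*√17/3 + 1035)*(-1/88) = (1035 + 4*√17/3)*(-1/88) = -1035/88 - √17/66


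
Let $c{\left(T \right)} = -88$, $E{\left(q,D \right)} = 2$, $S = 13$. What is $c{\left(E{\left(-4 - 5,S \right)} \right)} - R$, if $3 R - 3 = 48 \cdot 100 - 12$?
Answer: $-1685$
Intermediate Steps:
$R = 1597$ ($R = 1 + \frac{48 \cdot 100 - 12}{3} = 1 + \frac{4800 - 12}{3} = 1 + \frac{1}{3} \cdot 4788 = 1 + 1596 = 1597$)
$c{\left(E{\left(-4 - 5,S \right)} \right)} - R = -88 - 1597 = -1685$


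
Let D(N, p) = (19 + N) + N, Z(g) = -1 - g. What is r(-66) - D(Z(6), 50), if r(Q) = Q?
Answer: -71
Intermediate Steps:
D(N, p) = 19 + 2*N
r(-66) - D(Z(6), 50) = -66 - (19 + 2*(-1 - 1*6)) = -66 - (19 + 2*(-1 - 6)) = -66 - (19 + 2*(-7)) = -66 - (19 - 14) = -66 - 1*5 = -66 - 5 = -71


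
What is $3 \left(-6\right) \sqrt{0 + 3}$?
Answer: $- 18 \sqrt{3} \approx -31.177$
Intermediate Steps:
$3 \left(-6\right) \sqrt{0 + 3} = - 18 \sqrt{3}$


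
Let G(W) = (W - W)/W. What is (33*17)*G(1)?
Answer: 0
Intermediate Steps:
G(W) = 0 (G(W) = 0/W = 0)
(33*17)*G(1) = (33*17)*0 = 561*0 = 0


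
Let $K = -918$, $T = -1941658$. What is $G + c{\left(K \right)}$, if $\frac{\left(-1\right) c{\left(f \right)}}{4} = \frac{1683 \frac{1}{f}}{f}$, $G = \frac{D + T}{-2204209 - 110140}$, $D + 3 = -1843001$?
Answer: $\frac{5186021735}{3186858573} \approx 1.6273$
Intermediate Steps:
$D = -1843004$ ($D = -3 - 1843001 = -1843004$)
$G = \frac{3784662}{2314349}$ ($G = \frac{-1843004 - 1941658}{-2204209 - 110140} = - \frac{3784662}{-2314349} = \left(-3784662\right) \left(- \frac{1}{2314349}\right) = \frac{3784662}{2314349} \approx 1.6353$)
$c{\left(f \right)} = - \frac{6732}{f^{2}}$ ($c{\left(f \right)} = - 4 \frac{1683 \frac{1}{f}}{f} = - 4 \frac{1683}{f^{2}} = - \frac{6732}{f^{2}}$)
$G + c{\left(K \right)} = \frac{3784662}{2314349} - \frac{6732}{842724} = \frac{3784662}{2314349} - \frac{11}{1377} = \frac{5186021735}{3186858573}$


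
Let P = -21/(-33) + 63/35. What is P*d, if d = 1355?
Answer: 36314/11 ≈ 3301.3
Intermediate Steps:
P = 134/55 (P = -21*(-1/33) + 63*(1/35) = 7/11 + 9/5 = 134/55 ≈ 2.4364)
P*d = (134/55)*1355 = 36314/11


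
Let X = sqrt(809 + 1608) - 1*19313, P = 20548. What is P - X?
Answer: 39861 - sqrt(2417) ≈ 39812.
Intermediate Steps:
X = -19313 + sqrt(2417) (X = sqrt(2417) - 19313 = -19313 + sqrt(2417) ≈ -19264.)
P - X = 20548 - (-19313 + sqrt(2417)) = 20548 + (19313 - sqrt(2417)) = 39861 - sqrt(2417)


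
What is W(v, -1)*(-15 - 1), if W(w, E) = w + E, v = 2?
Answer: -16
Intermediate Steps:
W(w, E) = E + w
W(v, -1)*(-15 - 1) = (-1 + 2)*(-15 - 1) = 1*(-16) = -16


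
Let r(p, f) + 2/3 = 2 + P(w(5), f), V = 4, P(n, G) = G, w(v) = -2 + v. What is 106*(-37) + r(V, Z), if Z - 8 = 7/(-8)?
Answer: -93925/24 ≈ -3913.5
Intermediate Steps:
Z = 57/8 (Z = 8 + 7/(-8) = 8 + 7*(-⅛) = 8 - 7/8 = 57/8 ≈ 7.1250)
r(p, f) = 4/3 + f (r(p, f) = -⅔ + (2 + f) = 4/3 + f)
106*(-37) + r(V, Z) = 106*(-37) + (4/3 + 57/8) = -3922 + 203/24 = -93925/24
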